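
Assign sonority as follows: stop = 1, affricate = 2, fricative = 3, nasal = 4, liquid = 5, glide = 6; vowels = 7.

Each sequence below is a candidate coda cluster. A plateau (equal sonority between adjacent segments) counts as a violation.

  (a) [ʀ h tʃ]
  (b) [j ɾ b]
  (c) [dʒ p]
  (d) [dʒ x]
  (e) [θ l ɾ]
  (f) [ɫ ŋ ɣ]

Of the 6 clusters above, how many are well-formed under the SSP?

4

(a) 5-3-2 → obeys
(b) 6-5-1 → obeys
(c) 2-1 → obeys
(d) 2-3 → violates
(e) 3-5-5 → violates
(f) 5-4-3 → obeys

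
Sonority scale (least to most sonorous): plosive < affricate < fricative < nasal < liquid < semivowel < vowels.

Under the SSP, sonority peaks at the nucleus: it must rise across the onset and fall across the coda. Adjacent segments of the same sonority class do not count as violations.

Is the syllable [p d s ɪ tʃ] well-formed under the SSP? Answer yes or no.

yes

Onset: /p/ is a plosive (sonority 1), /d/ is a plosive (sonority 1), /s/ is a fricative (sonority 3); then the nucleus /ɪ/ (sonority 7).
Onset profile 1-1-3-7 — rises to the nucleus.
Coda: /tʃ/ is an affricate (sonority 2).
Coda profile 7-2 — falls from the nucleus.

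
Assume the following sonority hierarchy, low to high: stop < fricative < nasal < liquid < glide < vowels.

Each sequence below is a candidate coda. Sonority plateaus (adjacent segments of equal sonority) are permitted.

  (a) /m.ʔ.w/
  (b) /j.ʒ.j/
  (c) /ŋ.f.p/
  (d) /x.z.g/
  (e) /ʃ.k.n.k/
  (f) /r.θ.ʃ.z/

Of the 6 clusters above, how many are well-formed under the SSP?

3

(a) sonority 3-1-5: ill-formed.
(b) sonority 5-2-5: ill-formed.
(c) sonority 3-2-1: well-formed.
(d) sonority 2-2-1: well-formed.
(e) sonority 2-1-3-1: ill-formed.
(f) sonority 4-2-2-2: well-formed.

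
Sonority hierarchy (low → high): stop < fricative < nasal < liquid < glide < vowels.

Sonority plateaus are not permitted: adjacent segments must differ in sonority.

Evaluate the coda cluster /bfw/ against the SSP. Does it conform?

no

/b/ — stop, sonority 1.
/f/ — fricative, sonority 2.
/w/ — glide, sonority 5.
The profile is 1-2-5. Between /b/ (1) and /f/ (2) sonority does not fall, so the cluster violates the SSP.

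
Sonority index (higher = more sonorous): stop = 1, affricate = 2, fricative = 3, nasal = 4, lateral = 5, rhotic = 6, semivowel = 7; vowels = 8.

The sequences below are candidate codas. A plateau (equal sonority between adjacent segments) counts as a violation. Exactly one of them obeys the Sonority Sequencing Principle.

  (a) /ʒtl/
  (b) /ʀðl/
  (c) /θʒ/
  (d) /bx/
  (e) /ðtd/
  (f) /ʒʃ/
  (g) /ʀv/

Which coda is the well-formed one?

(a) 3-1-5 → violates
(b) 6-3-5 → violates
(c) 3-3 → violates
(d) 1-3 → violates
(e) 3-1-1 → violates
(f) 3-3 → violates
(g) 6-3 → obeys

g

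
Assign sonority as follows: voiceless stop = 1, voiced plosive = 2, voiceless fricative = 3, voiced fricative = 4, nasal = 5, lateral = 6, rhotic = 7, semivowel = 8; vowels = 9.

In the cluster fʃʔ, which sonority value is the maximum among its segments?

3

/f/ is a voiceless fricative (sonority 3).
/ʃ/ is a voiceless fricative (sonority 3).
/ʔ/ is a voiceless stop (sonority 1).
The maximum is 3.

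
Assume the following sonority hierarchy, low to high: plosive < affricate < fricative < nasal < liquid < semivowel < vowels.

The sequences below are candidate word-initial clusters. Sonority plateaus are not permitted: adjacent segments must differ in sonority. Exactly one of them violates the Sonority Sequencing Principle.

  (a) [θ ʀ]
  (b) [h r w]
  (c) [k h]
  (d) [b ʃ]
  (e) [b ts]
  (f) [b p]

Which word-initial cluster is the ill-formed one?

f

(a) sonority 3-5: well-formed.
(b) sonority 3-5-6: well-formed.
(c) sonority 1-3: well-formed.
(d) sonority 1-3: well-formed.
(e) sonority 1-2: well-formed.
(f) sonority 1-1: ill-formed.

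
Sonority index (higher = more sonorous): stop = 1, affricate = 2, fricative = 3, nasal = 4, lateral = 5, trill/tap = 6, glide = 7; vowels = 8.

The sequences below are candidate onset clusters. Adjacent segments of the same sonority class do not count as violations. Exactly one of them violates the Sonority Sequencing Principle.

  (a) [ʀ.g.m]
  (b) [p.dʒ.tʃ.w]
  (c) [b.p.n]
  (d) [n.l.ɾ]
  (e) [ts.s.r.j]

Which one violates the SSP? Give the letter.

(a) [ʀ.g.m]: profile 6-1-4 — violates.
(b) [p.dʒ.tʃ.w]: profile 1-2-2-7 — obeys.
(c) [b.p.n]: profile 1-1-4 — obeys.
(d) [n.l.ɾ]: profile 4-5-6 — obeys.
(e) [ts.s.r.j]: profile 2-3-6-7 — obeys.

a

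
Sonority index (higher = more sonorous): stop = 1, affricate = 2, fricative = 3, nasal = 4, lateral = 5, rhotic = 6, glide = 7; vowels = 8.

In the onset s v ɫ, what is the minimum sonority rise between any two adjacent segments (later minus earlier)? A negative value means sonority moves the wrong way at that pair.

/s/: fricative = 3.
/v/: fricative = 3.
/ɫ/: lateral = 5.
/s/→/v/: change +0.
/v/→/ɫ/: change +2.
Minimum = 0.

0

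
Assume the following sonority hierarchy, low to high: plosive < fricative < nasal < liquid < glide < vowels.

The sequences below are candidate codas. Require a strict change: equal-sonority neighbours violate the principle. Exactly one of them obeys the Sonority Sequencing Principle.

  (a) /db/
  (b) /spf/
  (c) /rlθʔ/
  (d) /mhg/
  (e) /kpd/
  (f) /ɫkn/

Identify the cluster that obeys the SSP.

(a) /db/: profile 1-1 — violates.
(b) /spf/: profile 2-1-2 — violates.
(c) /rlθʔ/: profile 4-4-2-1 — violates.
(d) /mhg/: profile 3-2-1 — obeys.
(e) /kpd/: profile 1-1-1 — violates.
(f) /ɫkn/: profile 4-1-3 — violates.

d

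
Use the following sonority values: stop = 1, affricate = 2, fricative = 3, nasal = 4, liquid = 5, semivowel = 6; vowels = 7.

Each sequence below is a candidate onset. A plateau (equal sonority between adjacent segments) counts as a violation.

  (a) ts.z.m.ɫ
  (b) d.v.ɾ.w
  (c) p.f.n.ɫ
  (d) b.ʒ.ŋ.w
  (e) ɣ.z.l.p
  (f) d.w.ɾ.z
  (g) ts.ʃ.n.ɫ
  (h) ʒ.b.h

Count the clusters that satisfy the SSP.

5

(a) 2-3-4-5 → obeys
(b) 1-3-5-6 → obeys
(c) 1-3-4-5 → obeys
(d) 1-3-4-6 → obeys
(e) 3-3-5-1 → violates
(f) 1-6-5-3 → violates
(g) 2-3-4-5 → obeys
(h) 3-1-3 → violates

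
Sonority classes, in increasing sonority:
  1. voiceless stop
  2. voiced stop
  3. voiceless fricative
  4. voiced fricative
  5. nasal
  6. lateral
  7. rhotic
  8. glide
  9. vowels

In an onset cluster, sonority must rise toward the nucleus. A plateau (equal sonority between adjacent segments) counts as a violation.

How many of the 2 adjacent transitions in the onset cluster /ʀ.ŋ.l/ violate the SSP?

1

/ʀ/: rhotic = 7.
/ŋ/: nasal = 5.
/l/: lateral = 6.
/ʀ/→/ŋ/: 7→5 (does not rise) — violation.
/ŋ/→/l/: 5→6 (rises) — ok.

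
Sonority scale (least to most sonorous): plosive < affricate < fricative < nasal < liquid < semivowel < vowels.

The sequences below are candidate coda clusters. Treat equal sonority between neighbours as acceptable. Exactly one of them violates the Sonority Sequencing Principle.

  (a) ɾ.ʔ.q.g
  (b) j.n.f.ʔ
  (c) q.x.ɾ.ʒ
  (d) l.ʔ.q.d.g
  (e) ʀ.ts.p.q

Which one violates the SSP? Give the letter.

c

(a) ɾ.ʔ.q.g: profile 5-1-1-1 — obeys.
(b) j.n.f.ʔ: profile 6-4-3-1 — obeys.
(c) q.x.ɾ.ʒ: profile 1-3-5-3 — violates.
(d) l.ʔ.q.d.g: profile 5-1-1-1-1 — obeys.
(e) ʀ.ts.p.q: profile 5-2-1-1 — obeys.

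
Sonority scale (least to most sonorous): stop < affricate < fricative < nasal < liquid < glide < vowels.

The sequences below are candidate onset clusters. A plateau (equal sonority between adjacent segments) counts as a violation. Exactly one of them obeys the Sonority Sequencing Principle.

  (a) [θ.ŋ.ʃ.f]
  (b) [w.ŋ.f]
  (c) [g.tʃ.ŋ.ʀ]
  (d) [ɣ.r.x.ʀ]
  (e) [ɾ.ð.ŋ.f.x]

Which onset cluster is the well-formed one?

c

(a) 3-4-3-3 → violates
(b) 6-4-3 → violates
(c) 1-2-4-5 → obeys
(d) 3-5-3-5 → violates
(e) 5-3-4-3-3 → violates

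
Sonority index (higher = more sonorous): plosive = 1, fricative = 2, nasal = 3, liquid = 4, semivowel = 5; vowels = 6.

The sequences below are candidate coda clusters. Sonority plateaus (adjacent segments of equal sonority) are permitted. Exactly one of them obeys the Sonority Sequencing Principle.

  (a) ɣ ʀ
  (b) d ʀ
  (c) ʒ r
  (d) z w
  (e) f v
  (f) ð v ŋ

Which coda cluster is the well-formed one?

(a) ɣ ʀ: profile 2-4 — violates.
(b) d ʀ: profile 1-4 — violates.
(c) ʒ r: profile 2-4 — violates.
(d) z w: profile 2-5 — violates.
(e) f v: profile 2-2 — obeys.
(f) ð v ŋ: profile 2-2-3 — violates.

e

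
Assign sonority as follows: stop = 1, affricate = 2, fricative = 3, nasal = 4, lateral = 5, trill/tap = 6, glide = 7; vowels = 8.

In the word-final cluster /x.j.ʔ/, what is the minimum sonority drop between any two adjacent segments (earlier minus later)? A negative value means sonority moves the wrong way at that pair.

/x/: fricative = 3.
/j/: glide = 7.
/ʔ/: stop = 1.
/x/→/j/: change -4.
/j/→/ʔ/: change +6.
Minimum = -4.

-4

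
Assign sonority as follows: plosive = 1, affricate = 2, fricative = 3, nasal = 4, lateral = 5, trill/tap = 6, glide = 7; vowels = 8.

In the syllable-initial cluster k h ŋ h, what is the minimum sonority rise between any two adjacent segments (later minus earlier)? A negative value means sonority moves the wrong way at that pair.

-1

/k/: plosive = 1.
/h/: fricative = 3.
/ŋ/: nasal = 4.
/h/: fricative = 3.
/k/→/h/: change +2.
/h/→/ŋ/: change +1.
/ŋ/→/h/: change -1.
Minimum = -1.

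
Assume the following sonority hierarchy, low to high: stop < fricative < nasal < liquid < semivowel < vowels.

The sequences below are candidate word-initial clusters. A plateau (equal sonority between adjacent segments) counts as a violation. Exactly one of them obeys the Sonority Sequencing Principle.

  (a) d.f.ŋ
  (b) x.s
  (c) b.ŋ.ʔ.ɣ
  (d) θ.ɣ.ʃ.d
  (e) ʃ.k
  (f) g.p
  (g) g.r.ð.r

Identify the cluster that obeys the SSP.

a

(a) d.f.ŋ: profile 1-2-3 — obeys.
(b) x.s: profile 2-2 — violates.
(c) b.ŋ.ʔ.ɣ: profile 1-3-1-2 — violates.
(d) θ.ɣ.ʃ.d: profile 2-2-2-1 — violates.
(e) ʃ.k: profile 2-1 — violates.
(f) g.p: profile 1-1 — violates.
(g) g.r.ð.r: profile 1-4-2-4 — violates.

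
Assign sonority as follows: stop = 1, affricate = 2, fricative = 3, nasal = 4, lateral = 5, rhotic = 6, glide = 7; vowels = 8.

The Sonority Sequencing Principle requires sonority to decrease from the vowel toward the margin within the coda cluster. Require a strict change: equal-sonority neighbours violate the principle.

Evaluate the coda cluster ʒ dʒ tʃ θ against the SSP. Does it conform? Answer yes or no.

/ʒ/ — fricative, sonority 3.
/dʒ/ — affricate, sonority 2.
/tʃ/ — affricate, sonority 2.
/θ/ — fricative, sonority 3.
The profile is 3-2-2-3. Between /dʒ/ (2) and /tʃ/ (2) sonority does not fall, so the cluster violates the SSP.

no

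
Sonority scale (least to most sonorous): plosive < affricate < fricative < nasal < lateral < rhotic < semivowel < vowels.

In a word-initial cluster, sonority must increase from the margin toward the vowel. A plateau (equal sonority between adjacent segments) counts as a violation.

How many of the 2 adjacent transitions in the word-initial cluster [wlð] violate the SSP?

/w/ is a semivowel (sonority 7).
/l/ is a lateral (sonority 5).
/ð/ is a fricative (sonority 3).
/w/→/l/: 7→5 (does not rise) — violation.
/l/→/ð/: 5→3 (does not rise) — violation.

2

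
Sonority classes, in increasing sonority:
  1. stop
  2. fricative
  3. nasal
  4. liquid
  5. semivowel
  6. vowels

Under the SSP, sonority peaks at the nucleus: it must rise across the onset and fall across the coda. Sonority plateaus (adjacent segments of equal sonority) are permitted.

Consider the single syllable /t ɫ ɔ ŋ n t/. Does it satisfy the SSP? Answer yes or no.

Onset: /t/ is a stop (sonority 1), /ɫ/ is a liquid (sonority 4); then the nucleus /ɔ/ (sonority 6).
Onset profile 1-4-6 — rises to the nucleus.
Coda: /ŋ/ is a nasal (sonority 3), /n/ is a nasal (sonority 3), /t/ is a stop (sonority 1).
Coda profile 6-3-3-1 — falls from the nucleus.

yes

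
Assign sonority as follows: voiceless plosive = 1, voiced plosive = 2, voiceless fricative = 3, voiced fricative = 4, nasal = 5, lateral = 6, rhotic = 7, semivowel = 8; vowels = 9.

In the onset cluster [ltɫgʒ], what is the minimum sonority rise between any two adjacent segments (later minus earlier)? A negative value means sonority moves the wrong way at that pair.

-5

/l/: lateral = 6.
/t/: voiceless plosive = 1.
/ɫ/: lateral = 6.
/g/: voiced plosive = 2.
/ʒ/: voiced fricative = 4.
/l/→/t/: change -5.
/t/→/ɫ/: change +5.
/ɫ/→/g/: change -4.
/g/→/ʒ/: change +2.
Minimum = -5.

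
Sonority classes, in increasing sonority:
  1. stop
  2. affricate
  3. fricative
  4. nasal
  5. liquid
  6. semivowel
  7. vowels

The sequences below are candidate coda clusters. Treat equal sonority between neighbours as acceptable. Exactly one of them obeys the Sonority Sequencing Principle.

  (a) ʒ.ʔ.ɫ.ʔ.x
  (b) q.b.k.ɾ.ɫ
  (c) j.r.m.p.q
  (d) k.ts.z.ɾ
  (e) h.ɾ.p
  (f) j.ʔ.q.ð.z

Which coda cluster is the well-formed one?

(a) ʒ.ʔ.ɫ.ʔ.x: profile 3-1-5-1-3 — violates.
(b) q.b.k.ɾ.ɫ: profile 1-1-1-5-5 — violates.
(c) j.r.m.p.q: profile 6-5-4-1-1 — obeys.
(d) k.ts.z.ɾ: profile 1-2-3-5 — violates.
(e) h.ɾ.p: profile 3-5-1 — violates.
(f) j.ʔ.q.ð.z: profile 6-1-1-3-3 — violates.

c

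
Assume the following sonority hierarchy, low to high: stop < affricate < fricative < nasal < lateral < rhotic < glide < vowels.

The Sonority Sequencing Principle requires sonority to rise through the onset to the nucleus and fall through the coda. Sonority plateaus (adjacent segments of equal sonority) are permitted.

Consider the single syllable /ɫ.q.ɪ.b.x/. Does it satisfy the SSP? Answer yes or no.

no

Onset: /ɫ/ is a lateral (sonority 5), /q/ is a stop (sonority 1); then the nucleus /ɪ/ (sonority 8).
Onset profile 5-1-8 — does not rise throughout.
Coda: /b/ is a stop (sonority 1), /x/ is a fricative (sonority 3).
Coda profile 8-1-3 — does not fall throughout.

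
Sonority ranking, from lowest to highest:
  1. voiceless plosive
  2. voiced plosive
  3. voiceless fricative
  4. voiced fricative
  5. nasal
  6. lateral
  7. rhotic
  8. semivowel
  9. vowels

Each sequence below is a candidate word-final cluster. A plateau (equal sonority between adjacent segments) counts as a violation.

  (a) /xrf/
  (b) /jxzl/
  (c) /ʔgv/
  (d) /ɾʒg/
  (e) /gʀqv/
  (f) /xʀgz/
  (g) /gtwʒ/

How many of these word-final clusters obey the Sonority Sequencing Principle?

1

(a) 3-7-3 → violates
(b) 8-3-4-6 → violates
(c) 1-2-4 → violates
(d) 7-4-2 → obeys
(e) 2-7-1-4 → violates
(f) 3-7-2-4 → violates
(g) 2-1-8-4 → violates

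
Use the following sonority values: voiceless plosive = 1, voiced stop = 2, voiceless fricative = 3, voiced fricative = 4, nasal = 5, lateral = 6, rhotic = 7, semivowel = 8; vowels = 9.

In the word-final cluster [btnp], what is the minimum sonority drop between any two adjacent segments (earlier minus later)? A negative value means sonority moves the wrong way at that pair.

/b/: voiced stop = 2.
/t/: voiceless plosive = 1.
/n/: nasal = 5.
/p/: voiceless plosive = 1.
/b/→/t/: change +1.
/t/→/n/: change -4.
/n/→/p/: change +4.
Minimum = -4.

-4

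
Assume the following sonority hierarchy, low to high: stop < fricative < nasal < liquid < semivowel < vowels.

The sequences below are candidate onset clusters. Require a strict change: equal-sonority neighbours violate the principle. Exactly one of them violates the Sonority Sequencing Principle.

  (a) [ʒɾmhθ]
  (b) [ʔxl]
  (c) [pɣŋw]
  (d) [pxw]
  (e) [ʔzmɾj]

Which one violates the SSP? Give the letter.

a

(a) 2-4-3-2-2 → violates
(b) 1-2-4 → obeys
(c) 1-2-3-5 → obeys
(d) 1-2-5 → obeys
(e) 1-2-3-4-5 → obeys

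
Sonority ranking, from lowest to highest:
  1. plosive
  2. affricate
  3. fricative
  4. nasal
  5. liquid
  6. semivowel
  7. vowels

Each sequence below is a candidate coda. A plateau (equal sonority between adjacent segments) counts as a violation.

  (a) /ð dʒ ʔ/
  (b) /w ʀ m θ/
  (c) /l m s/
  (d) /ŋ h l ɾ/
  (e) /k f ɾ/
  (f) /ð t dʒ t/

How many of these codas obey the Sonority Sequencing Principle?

3

(a) 3-2-1 → obeys
(b) 6-5-4-3 → obeys
(c) 5-4-3 → obeys
(d) 4-3-5-5 → violates
(e) 1-3-5 → violates
(f) 3-1-2-1 → violates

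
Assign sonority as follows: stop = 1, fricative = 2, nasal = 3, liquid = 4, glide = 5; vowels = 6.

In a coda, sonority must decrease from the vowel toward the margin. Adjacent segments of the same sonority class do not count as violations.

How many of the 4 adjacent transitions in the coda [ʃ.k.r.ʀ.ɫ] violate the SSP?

/ʃ/: fricative = 2.
/k/: stop = 1.
/r/: liquid = 4.
/ʀ/: liquid = 4.
/ɫ/: liquid = 4.
/ʃ/→/k/: 2→1 (falls) — ok.
/k/→/r/: 1→4 (does not fall) — violation.
/r/→/ʀ/: 4→4 (plateau, allowed) — ok.
/ʀ/→/ɫ/: 4→4 (plateau, allowed) — ok.

1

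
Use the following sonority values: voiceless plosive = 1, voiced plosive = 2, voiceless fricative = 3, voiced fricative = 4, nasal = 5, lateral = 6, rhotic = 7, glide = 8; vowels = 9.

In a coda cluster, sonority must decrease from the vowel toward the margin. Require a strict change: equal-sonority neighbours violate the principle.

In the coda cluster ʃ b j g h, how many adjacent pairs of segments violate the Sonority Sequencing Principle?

/ʃ/ — voiceless fricative, sonority 3.
/b/ — voiced plosive, sonority 2.
/j/ — glide, sonority 8.
/g/ — voiced plosive, sonority 2.
/h/ — voiceless fricative, sonority 3.
/ʃ/→/b/: 3→2 (falls) — ok.
/b/→/j/: 2→8 (does not fall) — violation.
/j/→/g/: 8→2 (falls) — ok.
/g/→/h/: 2→3 (does not fall) — violation.

2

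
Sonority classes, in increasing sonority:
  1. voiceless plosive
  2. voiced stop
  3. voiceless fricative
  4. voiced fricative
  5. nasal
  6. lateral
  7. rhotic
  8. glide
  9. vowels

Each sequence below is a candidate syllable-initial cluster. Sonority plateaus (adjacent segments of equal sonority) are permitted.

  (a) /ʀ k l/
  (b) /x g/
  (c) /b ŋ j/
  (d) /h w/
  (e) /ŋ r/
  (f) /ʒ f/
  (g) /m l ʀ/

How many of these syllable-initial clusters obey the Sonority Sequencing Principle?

(a) sonority 7-1-6: ill-formed.
(b) sonority 3-2: ill-formed.
(c) sonority 2-5-8: well-formed.
(d) sonority 3-8: well-formed.
(e) sonority 5-7: well-formed.
(f) sonority 4-3: ill-formed.
(g) sonority 5-6-7: well-formed.

4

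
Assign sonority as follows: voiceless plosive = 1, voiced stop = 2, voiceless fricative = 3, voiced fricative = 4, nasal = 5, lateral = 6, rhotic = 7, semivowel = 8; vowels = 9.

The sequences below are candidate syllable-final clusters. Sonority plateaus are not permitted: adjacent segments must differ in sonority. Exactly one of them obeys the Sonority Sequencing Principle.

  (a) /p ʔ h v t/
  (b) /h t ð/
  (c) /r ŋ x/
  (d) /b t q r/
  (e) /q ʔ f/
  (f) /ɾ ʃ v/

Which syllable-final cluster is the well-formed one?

c

(a) /p ʔ h v t/: profile 1-1-3-4-1 — violates.
(b) /h t ð/: profile 3-1-4 — violates.
(c) /r ŋ x/: profile 7-5-3 — obeys.
(d) /b t q r/: profile 2-1-1-7 — violates.
(e) /q ʔ f/: profile 1-1-3 — violates.
(f) /ɾ ʃ v/: profile 7-3-4 — violates.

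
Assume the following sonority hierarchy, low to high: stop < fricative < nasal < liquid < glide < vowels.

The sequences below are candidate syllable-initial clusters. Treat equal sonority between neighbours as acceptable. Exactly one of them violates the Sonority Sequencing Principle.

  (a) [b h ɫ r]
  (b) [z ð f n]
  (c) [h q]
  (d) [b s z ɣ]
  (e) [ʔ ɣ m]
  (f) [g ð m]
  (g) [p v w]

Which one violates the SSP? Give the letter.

(a) 1-2-4-4 → obeys
(b) 2-2-2-3 → obeys
(c) 2-1 → violates
(d) 1-2-2-2 → obeys
(e) 1-2-3 → obeys
(f) 1-2-3 → obeys
(g) 1-2-5 → obeys

c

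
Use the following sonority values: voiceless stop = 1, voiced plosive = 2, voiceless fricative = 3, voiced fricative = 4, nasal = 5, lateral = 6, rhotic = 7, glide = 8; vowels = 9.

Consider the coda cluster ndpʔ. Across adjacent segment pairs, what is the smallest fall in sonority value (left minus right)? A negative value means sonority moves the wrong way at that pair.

0

/n/: nasal = 5.
/d/: voiced plosive = 2.
/p/: voiceless stop = 1.
/ʔ/: voiceless stop = 1.
/n/→/d/: change +3.
/d/→/p/: change +1.
/p/→/ʔ/: change +0.
Minimum = 0.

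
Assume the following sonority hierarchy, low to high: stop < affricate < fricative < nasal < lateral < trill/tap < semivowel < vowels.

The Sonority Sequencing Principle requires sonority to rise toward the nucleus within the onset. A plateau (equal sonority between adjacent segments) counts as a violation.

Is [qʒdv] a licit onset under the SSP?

/q/: stop = 1.
/ʒ/: fricative = 3.
/d/: stop = 1.
/v/: fricative = 3.
The profile is 1-3-1-3. Between /ʒ/ (3) and /d/ (1) sonority does not rise, so the cluster violates the SSP.

no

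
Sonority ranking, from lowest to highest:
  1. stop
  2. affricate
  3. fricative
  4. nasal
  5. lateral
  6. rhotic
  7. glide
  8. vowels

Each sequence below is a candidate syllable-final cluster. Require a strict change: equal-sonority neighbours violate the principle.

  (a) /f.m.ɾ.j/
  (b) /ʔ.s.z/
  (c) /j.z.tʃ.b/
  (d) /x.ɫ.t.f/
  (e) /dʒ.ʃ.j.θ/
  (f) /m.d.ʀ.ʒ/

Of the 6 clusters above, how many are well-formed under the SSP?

(a) sonority 3-4-6-7: ill-formed.
(b) sonority 1-3-3: ill-formed.
(c) sonority 7-3-2-1: well-formed.
(d) sonority 3-5-1-3: ill-formed.
(e) sonority 2-3-7-3: ill-formed.
(f) sonority 4-1-6-3: ill-formed.

1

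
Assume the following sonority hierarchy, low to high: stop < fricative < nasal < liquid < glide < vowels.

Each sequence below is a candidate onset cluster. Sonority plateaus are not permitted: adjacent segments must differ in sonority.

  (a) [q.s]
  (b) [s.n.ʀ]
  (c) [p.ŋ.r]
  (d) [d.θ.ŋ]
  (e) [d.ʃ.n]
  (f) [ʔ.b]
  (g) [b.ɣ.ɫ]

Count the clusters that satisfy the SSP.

6

(a) 1-2 → obeys
(b) 2-3-4 → obeys
(c) 1-3-4 → obeys
(d) 1-2-3 → obeys
(e) 1-2-3 → obeys
(f) 1-1 → violates
(g) 1-2-4 → obeys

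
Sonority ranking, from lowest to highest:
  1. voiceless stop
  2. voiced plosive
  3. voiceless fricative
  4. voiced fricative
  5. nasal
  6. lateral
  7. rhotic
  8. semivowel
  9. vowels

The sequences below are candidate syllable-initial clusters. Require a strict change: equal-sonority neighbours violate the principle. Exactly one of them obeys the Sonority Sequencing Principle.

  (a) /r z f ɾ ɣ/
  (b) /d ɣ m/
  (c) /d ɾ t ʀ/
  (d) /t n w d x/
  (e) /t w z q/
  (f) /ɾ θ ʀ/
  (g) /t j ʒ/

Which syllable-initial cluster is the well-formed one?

(a) sonority 7-4-3-7-4: ill-formed.
(b) sonority 2-4-5: well-formed.
(c) sonority 2-7-1-7: ill-formed.
(d) sonority 1-5-8-2-3: ill-formed.
(e) sonority 1-8-4-1: ill-formed.
(f) sonority 7-3-7: ill-formed.
(g) sonority 1-8-4: ill-formed.

b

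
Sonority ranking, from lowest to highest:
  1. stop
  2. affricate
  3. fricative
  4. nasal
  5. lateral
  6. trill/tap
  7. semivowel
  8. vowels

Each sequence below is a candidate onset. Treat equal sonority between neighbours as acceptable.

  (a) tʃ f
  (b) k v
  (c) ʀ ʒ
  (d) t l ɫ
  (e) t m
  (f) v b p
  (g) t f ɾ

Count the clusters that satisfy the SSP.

5

(a) tʃ f: profile 2-3 — obeys.
(b) k v: profile 1-3 — obeys.
(c) ʀ ʒ: profile 6-3 — violates.
(d) t l ɫ: profile 1-5-5 — obeys.
(e) t m: profile 1-4 — obeys.
(f) v b p: profile 3-1-1 — violates.
(g) t f ɾ: profile 1-3-6 — obeys.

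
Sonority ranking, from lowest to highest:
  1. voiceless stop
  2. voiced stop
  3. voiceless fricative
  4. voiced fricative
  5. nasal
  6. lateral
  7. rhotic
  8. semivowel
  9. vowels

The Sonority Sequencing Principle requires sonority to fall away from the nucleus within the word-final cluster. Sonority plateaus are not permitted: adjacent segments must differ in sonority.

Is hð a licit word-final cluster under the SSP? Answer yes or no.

/h/ — voiceless fricative, sonority 3.
/ð/ — voiced fricative, sonority 4.
The profile is 3-4. Between /h/ (3) and /ð/ (4) sonority does not fall, so the cluster violates the SSP.

no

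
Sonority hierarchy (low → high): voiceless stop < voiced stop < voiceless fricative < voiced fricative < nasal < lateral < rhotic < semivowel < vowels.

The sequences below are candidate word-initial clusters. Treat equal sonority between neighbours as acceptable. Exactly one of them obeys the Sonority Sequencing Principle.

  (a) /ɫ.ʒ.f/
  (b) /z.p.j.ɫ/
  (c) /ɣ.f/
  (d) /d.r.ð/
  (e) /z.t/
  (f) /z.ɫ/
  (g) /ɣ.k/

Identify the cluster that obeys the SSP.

(a) 6-4-3 → violates
(b) 4-1-8-6 → violates
(c) 4-3 → violates
(d) 2-7-4 → violates
(e) 4-1 → violates
(f) 4-6 → obeys
(g) 4-1 → violates

f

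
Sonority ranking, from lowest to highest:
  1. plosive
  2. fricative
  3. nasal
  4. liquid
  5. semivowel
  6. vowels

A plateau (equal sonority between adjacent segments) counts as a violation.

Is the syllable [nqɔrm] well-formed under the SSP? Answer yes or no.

Onset: /n/ is a nasal (sonority 3), /q/ is a plosive (sonority 1); then the nucleus /ɔ/ (sonority 6).
Onset profile 3-1-6 — does not strictly rise throughout.
Coda: /r/ is a liquid (sonority 4), /m/ is a nasal (sonority 3).
Coda profile 6-4-3 — falls from the nucleus.

no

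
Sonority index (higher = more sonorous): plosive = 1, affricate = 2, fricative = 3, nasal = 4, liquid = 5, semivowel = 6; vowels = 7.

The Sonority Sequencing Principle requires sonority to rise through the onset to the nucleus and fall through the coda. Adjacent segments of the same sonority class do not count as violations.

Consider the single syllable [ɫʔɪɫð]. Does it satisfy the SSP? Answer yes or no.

no

Onset: /ɫ/ is a liquid (sonority 5), /ʔ/ is a plosive (sonority 1); then the nucleus /ɪ/ (sonority 7).
Onset profile 5-1-7 — does not rise throughout.
Coda: /ɫ/ is a liquid (sonority 5), /ð/ is a fricative (sonority 3).
Coda profile 7-5-3 — falls from the nucleus.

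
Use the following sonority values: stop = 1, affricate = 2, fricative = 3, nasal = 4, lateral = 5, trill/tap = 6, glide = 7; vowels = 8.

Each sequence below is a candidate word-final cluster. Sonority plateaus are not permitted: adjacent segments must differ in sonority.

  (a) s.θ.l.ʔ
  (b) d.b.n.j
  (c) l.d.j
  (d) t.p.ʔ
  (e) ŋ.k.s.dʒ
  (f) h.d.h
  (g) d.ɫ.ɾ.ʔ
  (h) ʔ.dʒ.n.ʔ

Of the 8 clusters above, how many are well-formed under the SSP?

0

(a) sonority 3-3-5-1: ill-formed.
(b) sonority 1-1-4-7: ill-formed.
(c) sonority 5-1-7: ill-formed.
(d) sonority 1-1-1: ill-formed.
(e) sonority 4-1-3-2: ill-formed.
(f) sonority 3-1-3: ill-formed.
(g) sonority 1-5-6-1: ill-formed.
(h) sonority 1-2-4-1: ill-formed.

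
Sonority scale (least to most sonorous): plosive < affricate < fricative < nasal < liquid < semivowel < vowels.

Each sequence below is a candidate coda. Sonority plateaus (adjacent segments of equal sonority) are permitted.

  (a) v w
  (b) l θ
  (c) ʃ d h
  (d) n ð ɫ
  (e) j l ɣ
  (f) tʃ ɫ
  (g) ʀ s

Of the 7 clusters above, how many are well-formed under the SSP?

3

(a) v w: profile 3-6 — violates.
(b) l θ: profile 5-3 — obeys.
(c) ʃ d h: profile 3-1-3 — violates.
(d) n ð ɫ: profile 4-3-5 — violates.
(e) j l ɣ: profile 6-5-3 — obeys.
(f) tʃ ɫ: profile 2-5 — violates.
(g) ʀ s: profile 5-3 — obeys.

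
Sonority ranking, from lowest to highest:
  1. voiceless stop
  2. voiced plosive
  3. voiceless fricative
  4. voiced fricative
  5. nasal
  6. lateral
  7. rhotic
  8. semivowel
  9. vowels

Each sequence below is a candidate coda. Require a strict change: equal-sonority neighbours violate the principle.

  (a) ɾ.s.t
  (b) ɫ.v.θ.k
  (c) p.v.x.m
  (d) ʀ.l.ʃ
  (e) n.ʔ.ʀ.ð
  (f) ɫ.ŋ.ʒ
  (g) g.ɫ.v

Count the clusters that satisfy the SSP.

(a) sonority 7-3-1: well-formed.
(b) sonority 6-4-3-1: well-formed.
(c) sonority 1-4-3-5: ill-formed.
(d) sonority 7-6-3: well-formed.
(e) sonority 5-1-7-4: ill-formed.
(f) sonority 6-5-4: well-formed.
(g) sonority 2-6-4: ill-formed.

4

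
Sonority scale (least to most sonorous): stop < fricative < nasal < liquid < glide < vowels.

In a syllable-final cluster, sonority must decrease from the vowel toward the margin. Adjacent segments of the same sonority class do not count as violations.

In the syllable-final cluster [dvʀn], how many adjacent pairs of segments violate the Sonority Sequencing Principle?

2

/d/ — stop, sonority 1.
/v/ — fricative, sonority 2.
/ʀ/ — liquid, sonority 4.
/n/ — nasal, sonority 3.
/d/→/v/: 1→2 (does not fall) — violation.
/v/→/ʀ/: 2→4 (does not fall) — violation.
/ʀ/→/n/: 4→3 (falls) — ok.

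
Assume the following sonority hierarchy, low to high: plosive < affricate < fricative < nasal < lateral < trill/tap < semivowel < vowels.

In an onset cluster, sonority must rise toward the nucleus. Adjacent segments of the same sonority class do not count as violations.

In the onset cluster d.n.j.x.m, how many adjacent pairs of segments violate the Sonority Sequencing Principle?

1

/d/ — plosive, sonority 1.
/n/ — nasal, sonority 4.
/j/ — semivowel, sonority 7.
/x/ — fricative, sonority 3.
/m/ — nasal, sonority 4.
/d/→/n/: 1→4 (rises) — ok.
/n/→/j/: 4→7 (rises) — ok.
/j/→/x/: 7→3 (does not rise) — violation.
/x/→/m/: 3→4 (rises) — ok.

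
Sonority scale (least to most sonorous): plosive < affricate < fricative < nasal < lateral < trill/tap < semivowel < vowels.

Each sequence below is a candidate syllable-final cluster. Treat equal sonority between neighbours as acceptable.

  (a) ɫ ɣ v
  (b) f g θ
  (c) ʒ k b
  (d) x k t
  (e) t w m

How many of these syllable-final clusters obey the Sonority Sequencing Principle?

(a) 5-3-3 → obeys
(b) 3-1-3 → violates
(c) 3-1-1 → obeys
(d) 3-1-1 → obeys
(e) 1-7-4 → violates

3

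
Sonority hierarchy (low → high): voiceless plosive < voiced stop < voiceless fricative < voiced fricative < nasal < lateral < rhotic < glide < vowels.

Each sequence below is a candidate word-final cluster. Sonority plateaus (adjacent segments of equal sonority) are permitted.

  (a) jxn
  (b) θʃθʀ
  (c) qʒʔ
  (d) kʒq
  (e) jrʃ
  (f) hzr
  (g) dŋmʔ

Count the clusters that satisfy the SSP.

(a) jxn: profile 8-3-5 — violates.
(b) θʃθʀ: profile 3-3-3-7 — violates.
(c) qʒʔ: profile 1-4-1 — violates.
(d) kʒq: profile 1-4-1 — violates.
(e) jrʃ: profile 8-7-3 — obeys.
(f) hzr: profile 3-4-7 — violates.
(g) dŋmʔ: profile 2-5-5-1 — violates.

1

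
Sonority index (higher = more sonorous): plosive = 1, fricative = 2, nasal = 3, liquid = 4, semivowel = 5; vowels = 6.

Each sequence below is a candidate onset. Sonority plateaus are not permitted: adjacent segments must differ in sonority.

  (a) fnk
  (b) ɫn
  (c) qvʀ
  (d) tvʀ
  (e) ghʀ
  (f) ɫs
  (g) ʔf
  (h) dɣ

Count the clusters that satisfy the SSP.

5

(a) 2-3-1 → violates
(b) 4-3 → violates
(c) 1-2-4 → obeys
(d) 1-2-4 → obeys
(e) 1-2-4 → obeys
(f) 4-2 → violates
(g) 1-2 → obeys
(h) 1-2 → obeys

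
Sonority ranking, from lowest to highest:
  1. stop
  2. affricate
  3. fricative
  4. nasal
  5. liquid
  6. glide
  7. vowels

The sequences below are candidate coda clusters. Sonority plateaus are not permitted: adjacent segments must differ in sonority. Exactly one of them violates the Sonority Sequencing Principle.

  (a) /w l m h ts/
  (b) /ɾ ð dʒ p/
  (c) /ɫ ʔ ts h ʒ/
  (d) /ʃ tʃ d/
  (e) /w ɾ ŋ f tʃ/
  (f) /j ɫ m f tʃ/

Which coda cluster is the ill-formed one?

c

(a) 6-5-4-3-2 → obeys
(b) 5-3-2-1 → obeys
(c) 5-1-2-3-3 → violates
(d) 3-2-1 → obeys
(e) 6-5-4-3-2 → obeys
(f) 6-5-4-3-2 → obeys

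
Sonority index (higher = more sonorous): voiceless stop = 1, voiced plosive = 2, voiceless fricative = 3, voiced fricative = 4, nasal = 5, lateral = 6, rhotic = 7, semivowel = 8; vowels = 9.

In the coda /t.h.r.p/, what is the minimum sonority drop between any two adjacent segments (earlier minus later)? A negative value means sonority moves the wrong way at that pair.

/t/ — voiceless stop, sonority 1.
/h/ — voiceless fricative, sonority 3.
/r/ — rhotic, sonority 7.
/p/ — voiceless stop, sonority 1.
/t/→/h/: change -2.
/h/→/r/: change -4.
/r/→/p/: change +6.
Minimum = -4.

-4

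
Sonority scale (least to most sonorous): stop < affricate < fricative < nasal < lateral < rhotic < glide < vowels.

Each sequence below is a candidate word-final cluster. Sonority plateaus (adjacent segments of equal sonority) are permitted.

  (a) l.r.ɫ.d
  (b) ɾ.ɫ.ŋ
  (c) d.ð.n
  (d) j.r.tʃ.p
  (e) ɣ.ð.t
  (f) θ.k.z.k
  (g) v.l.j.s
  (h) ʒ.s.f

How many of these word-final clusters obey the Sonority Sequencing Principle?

(a) l.r.ɫ.d: profile 5-6-5-1 — violates.
(b) ɾ.ɫ.ŋ: profile 6-5-4 — obeys.
(c) d.ð.n: profile 1-3-4 — violates.
(d) j.r.tʃ.p: profile 7-6-2-1 — obeys.
(e) ɣ.ð.t: profile 3-3-1 — obeys.
(f) θ.k.z.k: profile 3-1-3-1 — violates.
(g) v.l.j.s: profile 3-5-7-3 — violates.
(h) ʒ.s.f: profile 3-3-3 — obeys.

4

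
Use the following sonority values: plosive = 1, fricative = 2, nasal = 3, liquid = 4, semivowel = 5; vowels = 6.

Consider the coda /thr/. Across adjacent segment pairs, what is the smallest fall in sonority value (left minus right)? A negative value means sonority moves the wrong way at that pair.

/t/: plosive = 1.
/h/: fricative = 2.
/r/: liquid = 4.
/t/→/h/: change -1.
/h/→/r/: change -2.
Minimum = -2.

-2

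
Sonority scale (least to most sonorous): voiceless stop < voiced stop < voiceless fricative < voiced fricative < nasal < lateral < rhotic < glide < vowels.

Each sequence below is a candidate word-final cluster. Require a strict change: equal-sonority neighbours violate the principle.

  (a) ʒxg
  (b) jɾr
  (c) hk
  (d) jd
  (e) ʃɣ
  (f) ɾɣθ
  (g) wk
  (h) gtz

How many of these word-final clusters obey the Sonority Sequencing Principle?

(a) ʒxg: profile 4-3-2 — obeys.
(b) jɾr: profile 8-7-7 — violates.
(c) hk: profile 3-1 — obeys.
(d) jd: profile 8-2 — obeys.
(e) ʃɣ: profile 3-4 — violates.
(f) ɾɣθ: profile 7-4-3 — obeys.
(g) wk: profile 8-1 — obeys.
(h) gtz: profile 2-1-4 — violates.

5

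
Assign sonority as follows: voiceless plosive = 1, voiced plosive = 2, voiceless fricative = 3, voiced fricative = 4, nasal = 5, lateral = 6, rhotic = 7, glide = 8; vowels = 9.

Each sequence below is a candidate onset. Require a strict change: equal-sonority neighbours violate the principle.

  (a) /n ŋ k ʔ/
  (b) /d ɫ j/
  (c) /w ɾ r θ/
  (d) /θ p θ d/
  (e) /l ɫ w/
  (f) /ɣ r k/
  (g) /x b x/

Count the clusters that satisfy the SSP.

1

(a) /n ŋ k ʔ/: profile 5-5-1-1 — violates.
(b) /d ɫ j/: profile 2-6-8 — obeys.
(c) /w ɾ r θ/: profile 8-7-7-3 — violates.
(d) /θ p θ d/: profile 3-1-3-2 — violates.
(e) /l ɫ w/: profile 6-6-8 — violates.
(f) /ɣ r k/: profile 4-7-1 — violates.
(g) /x b x/: profile 3-2-3 — violates.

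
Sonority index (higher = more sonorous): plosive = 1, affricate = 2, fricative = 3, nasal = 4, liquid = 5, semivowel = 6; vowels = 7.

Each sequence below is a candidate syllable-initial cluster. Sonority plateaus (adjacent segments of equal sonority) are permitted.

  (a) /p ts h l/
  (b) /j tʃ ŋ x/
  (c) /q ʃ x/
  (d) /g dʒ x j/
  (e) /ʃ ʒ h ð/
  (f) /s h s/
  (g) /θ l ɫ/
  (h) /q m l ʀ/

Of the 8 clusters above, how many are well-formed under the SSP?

7

(a) /p ts h l/: profile 1-2-3-5 — obeys.
(b) /j tʃ ŋ x/: profile 6-2-4-3 — violates.
(c) /q ʃ x/: profile 1-3-3 — obeys.
(d) /g dʒ x j/: profile 1-2-3-6 — obeys.
(e) /ʃ ʒ h ð/: profile 3-3-3-3 — obeys.
(f) /s h s/: profile 3-3-3 — obeys.
(g) /θ l ɫ/: profile 3-5-5 — obeys.
(h) /q m l ʀ/: profile 1-4-5-5 — obeys.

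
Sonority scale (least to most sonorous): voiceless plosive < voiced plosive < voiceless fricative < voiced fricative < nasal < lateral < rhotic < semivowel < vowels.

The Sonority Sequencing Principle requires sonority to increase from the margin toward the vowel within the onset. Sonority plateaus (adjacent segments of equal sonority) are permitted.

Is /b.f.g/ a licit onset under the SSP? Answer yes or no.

no

/b/ is a voiced plosive (sonority 2).
/f/ is a voiceless fricative (sonority 3).
/g/ is a voiced plosive (sonority 2).
The profile is 2-3-2. Between /f/ (3) and /g/ (2) sonority does not rise, so the cluster violates the SSP.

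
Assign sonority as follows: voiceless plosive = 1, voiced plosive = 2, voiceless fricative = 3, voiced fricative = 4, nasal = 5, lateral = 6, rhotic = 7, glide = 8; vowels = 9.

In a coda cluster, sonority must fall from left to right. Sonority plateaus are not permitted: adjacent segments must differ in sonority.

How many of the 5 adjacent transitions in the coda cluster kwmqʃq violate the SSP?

/k/ — voiceless plosive, sonority 1.
/w/ — glide, sonority 8.
/m/ — nasal, sonority 5.
/q/ — voiceless plosive, sonority 1.
/ʃ/ — voiceless fricative, sonority 3.
/q/ — voiceless plosive, sonority 1.
/k/→/w/: 1→8 (does not fall) — violation.
/w/→/m/: 8→5 (falls) — ok.
/m/→/q/: 5→1 (falls) — ok.
/q/→/ʃ/: 1→3 (does not fall) — violation.
/ʃ/→/q/: 3→1 (falls) — ok.

2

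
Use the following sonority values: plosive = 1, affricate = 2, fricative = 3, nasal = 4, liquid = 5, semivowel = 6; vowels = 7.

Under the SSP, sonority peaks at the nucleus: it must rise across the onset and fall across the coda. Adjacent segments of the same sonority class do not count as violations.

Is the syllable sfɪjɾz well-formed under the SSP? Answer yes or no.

yes

Onset: /s/ is a fricative (sonority 3), /f/ is a fricative (sonority 3); then the nucleus /ɪ/ (sonority 7).
Onset profile 3-3-7 — rises to the nucleus.
Coda: /j/ is a semivowel (sonority 6), /ɾ/ is a liquid (sonority 5), /z/ is a fricative (sonority 3).
Coda profile 7-6-5-3 — falls from the nucleus.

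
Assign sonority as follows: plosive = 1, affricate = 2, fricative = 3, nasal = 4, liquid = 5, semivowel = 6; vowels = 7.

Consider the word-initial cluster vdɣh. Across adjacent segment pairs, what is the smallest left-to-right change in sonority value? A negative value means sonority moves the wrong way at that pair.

/v/ — fricative, sonority 3.
/d/ — plosive, sonority 1.
/ɣ/ — fricative, sonority 3.
/h/ — fricative, sonority 3.
/v/→/d/: change -2.
/d/→/ɣ/: change +2.
/ɣ/→/h/: change +0.
Minimum = -2.

-2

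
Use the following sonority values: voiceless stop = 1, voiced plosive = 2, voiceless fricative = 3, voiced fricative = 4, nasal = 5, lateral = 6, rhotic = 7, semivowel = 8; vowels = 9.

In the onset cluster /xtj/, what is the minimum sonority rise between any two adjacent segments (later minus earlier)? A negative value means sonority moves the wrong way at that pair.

/x/ is a voiceless fricative (sonority 3).
/t/ is a voiceless stop (sonority 1).
/j/ is a semivowel (sonority 8).
/x/→/t/: change -2.
/t/→/j/: change +7.
Minimum = -2.

-2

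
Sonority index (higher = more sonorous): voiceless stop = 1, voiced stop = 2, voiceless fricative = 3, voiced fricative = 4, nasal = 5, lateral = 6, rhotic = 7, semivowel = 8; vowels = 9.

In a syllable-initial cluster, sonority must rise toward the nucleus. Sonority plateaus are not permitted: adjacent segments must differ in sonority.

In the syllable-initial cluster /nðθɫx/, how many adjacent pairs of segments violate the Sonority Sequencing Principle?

/n/ — nasal, sonority 5.
/ð/ — voiced fricative, sonority 4.
/θ/ — voiceless fricative, sonority 3.
/ɫ/ — lateral, sonority 6.
/x/ — voiceless fricative, sonority 3.
/n/→/ð/: 5→4 (does not rise) — violation.
/ð/→/θ/: 4→3 (does not rise) — violation.
/θ/→/ɫ/: 3→6 (rises) — ok.
/ɫ/→/x/: 6→3 (does not rise) — violation.

3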